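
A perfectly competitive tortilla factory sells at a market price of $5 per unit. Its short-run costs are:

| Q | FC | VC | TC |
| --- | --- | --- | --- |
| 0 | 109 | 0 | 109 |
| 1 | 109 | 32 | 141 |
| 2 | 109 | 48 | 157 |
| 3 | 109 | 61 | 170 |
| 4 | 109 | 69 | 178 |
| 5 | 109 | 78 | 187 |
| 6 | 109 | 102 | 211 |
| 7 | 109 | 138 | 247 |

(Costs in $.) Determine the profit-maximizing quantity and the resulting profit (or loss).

Q = 0 (shut down); profit = -$109

Profit at each row (π = 5Q − TC): Q=0: -109; Q=1: -136; Q=2: -147; Q=3: -155; Q=4: -158; Q=5: -162; Q=6: -181; Q=7: -212.
Profit is highest at Q = 0. Equivalently, the lowest AVC in the table is 78/5 ≈ $15.60 at Q = 5, and P = $5 falls below it — price never covers variable cost, so the firm shuts down and loses only its fixed cost.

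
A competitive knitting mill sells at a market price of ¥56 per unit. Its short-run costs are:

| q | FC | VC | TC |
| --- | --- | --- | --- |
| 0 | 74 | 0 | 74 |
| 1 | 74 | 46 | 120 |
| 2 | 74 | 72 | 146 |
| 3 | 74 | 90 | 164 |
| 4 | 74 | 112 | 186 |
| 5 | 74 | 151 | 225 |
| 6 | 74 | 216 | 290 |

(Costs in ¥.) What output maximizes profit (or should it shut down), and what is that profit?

q = 5; profit = ¥55

Compute π = P·q − TC at each output: q=0: -74; q=1: -64; q=2: -34; q=3: 4; q=4: 38; q=5: 55; q=6: 46.
Profit is maximized at q = 5. AVC there is 151/5 = ¥30.20 ≤ P, so producing beats shutting down (which would give -¥74).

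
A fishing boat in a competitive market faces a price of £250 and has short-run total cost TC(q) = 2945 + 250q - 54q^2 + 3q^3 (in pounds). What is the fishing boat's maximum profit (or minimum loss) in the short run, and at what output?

AVC = 250 - 54q + 3q^2; min AVC = £7 at q = 9. Since P = £250 ≥ min AVC, the firm produces.
With MC = 250 - 108q + 9q^2, P = MC on the upward-sloping part at q* = 12.
TR = 250·12 = 3000. TC = 2945 + 408 = 3353. Profit = 3000 − 3353 = -£353.
By producing, the firm covers all variable cost plus £2592 of fixed cost; shutting down would lose the full £2945.

Profit = -£353 at q = 12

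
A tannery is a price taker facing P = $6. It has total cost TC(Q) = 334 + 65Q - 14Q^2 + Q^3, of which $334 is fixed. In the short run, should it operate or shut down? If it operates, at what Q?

Shut down

Strip out fixed cost: VC = 65Q - 14Q^2 + Q^3. Then AVC = 65 - 14Q + Q^2 and MC = 65 - 28Q + 3Q^2.
AVC is minimized where dAVC/dQ = -14 + 2Q = 0, at Q = 7; min AVC = 65 - 14·7 + 7^2 = $16.
With P < min AVC ($6 < $16), every unit sold adds to the loss.
Shutting down limits the loss to fixed cost, $334.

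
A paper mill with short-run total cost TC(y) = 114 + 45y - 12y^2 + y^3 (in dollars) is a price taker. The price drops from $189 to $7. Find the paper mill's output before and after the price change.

Output falls from 12 to 0 (the firm shuts down)

MC = 45 - 24y + 3y^2; the shutdown threshold is min AVC = $9 (at y = 6).
At P = $189 ≥ min AVC, set P = MC on the rising branch: y = 12.
At P = $7 < min AVC = $9, price no longer covers variable cost at any output, so the firm shuts down: y = 0.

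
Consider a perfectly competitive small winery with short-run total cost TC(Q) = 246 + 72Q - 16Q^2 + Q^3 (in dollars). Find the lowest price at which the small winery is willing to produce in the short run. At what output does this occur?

Short-run supply begins at min AVC. From VC = 72Q - 16Q^2 + Q^3, AVC = 72 - 16Q + Q^2.
At the minimum of AVC, MC = AVC. MC = 72 - 32Q + 3Q^2; setting MC = AVC gives 2Q^2 - 16Q = 0, so Q = 8. min AVC = 8.
The firm shuts down for any P below $8.

$8 per unit, at Q = 8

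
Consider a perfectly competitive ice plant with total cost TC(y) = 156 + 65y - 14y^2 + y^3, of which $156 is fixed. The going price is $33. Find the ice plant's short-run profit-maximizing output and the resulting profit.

Profit = -$28 at y = 8

AVC = 65 - 14y + y^2; min AVC = $16 at y = 7. Since P = $33 ≥ min AVC, the firm produces.
MC = 65 - 28y + 3y^2. Setting P = MC and taking the root on the rising branch gives y* = 8.
TR = 33·8 = 264. TC = 156 + 136 = 292. Profit = 264 − 292 = -$28.
Shutting down would mean losing the fixed cost of $156, so operating at a loss of $28 is better by $128.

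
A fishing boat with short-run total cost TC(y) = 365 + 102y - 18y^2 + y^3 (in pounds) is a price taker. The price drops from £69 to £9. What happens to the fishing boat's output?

MC = 102 - 36y + 3y^2; the shutdown threshold is min AVC = £21 (at y = 9).
With P = £69 above the shutdown price, P = MC gives y = 11.
At P = £9 < min AVC = £21, price no longer covers variable cost at any output, so the firm shuts down: y = 0.

Output falls from 11 to 0 (the firm shuts down)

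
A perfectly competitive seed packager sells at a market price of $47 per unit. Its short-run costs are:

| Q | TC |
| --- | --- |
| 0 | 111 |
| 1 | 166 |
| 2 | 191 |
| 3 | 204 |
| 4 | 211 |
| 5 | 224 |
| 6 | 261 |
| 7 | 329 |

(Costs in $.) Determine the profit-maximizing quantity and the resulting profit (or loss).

Profit at each row (π = 47Q − TC): Q=0: -111; Q=1: -119; Q=2: -97; Q=3: -63; Q=4: -23; Q=5: 11; Q=6: 21; Q=7: 0.
Profit is maximized at Q = 6. AVC there is 150/6 = $25 ≤ P, so producing beats shutting down (which would give -$111).

Q = 6; profit = $21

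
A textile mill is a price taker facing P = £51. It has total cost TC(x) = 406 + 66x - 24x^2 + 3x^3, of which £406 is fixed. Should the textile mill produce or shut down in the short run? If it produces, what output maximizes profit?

Produce at x = 5

Variable cost is VC = 66x - 24x^2 + 3x^3, so AVC = VC/x = 66 - 24x + 3x^2 and MC = dTC/dx = 66 - 48x + 9x^2.
The AVC parabola has its vertex at x = 24/6 = 4, where AVC = 66 - 24·4 + 3·4^2 = £18.
Because £51 ≥ £18, revenue can cover variable cost; the firm operates.
Solving P = MC: 15 - 48x + 9x^2 = 0 ⇒ x = 1/3 or 5. On the upward-sloping branch, x* = 5.
Check: AVC at x = 5 is £21 ≤ P, so revenue covers variable cost.
Profit = P·x − TC = 51·5 − 511 = -£256, a loss, but smaller than the £406 fixed cost the firm would lose by shutting down.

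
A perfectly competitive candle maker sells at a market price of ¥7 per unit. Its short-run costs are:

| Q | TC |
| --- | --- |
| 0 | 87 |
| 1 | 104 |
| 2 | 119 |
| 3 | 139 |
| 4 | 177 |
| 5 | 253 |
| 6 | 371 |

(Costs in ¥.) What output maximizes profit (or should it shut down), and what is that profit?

Q = 0 (shut down); profit = -¥87

Profit at each row (π = 7Q − TC): Q=0: -87; Q=1: -97; Q=2: -105; Q=3: -118; Q=4: -149; Q=5: -218; Q=6: -329.
Profit is highest at Q = 0. Equivalently, the lowest AVC in the table is 32/2 ≈ ¥16 at Q = 2, and P = ¥7 falls below it — price never covers variable cost, so the firm shuts down and loses only its fixed cost.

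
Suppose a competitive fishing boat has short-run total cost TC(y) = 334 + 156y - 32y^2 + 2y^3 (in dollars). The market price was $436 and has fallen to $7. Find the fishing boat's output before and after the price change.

Output falls from 14 to 0 (the firm shuts down)

AVC = 156 - 32y + 2y^2, minimized at y = 8 where min AVC = $28. MC = 156 - 64y + 6y^2.
With P = $436 above the shutdown price, P = MC gives y = 14.
At P = $7 < min AVC = $28, price no longer covers variable cost at any output, so the firm shuts down: y = 0.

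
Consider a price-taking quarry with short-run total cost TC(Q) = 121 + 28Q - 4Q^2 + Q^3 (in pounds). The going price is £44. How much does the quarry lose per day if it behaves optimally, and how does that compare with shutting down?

AVC = 28 - 4Q + Q^2; min AVC = £24 at Q = 2. Since P = £44 ≥ min AVC, the firm produces.
With MC = 28 - 8Q + 3Q^2, P = MC on the upward-sloping part at Q* = 4.
TR = 44·4 = 176. TC = 121 + 112 = 233. Profit = 176 − 233 = -£57.
That loss of £57 beats the £121 the firm would lose by shutting down; producing recovers £64 of fixed cost.

Profit = -£57 at Q = 4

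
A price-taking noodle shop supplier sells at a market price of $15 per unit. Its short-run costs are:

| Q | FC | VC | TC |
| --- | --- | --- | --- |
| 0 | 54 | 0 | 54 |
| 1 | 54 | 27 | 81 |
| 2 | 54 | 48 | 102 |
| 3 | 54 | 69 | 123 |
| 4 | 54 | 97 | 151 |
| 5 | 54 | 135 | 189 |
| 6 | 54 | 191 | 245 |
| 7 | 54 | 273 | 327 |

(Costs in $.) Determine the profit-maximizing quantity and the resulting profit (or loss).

Profit at each row (π = 15Q − TC): Q=0: -54; Q=1: -66; Q=2: -72; Q=3: -78; Q=4: -91; Q=5: -114; Q=6: -155; Q=7: -222.
Profit is highest at Q = 0. Equivalently, the lowest AVC in the table is 69/3 ≈ $23 at Q = 3, and P = $15 falls below it — price never covers variable cost, so the firm shuts down and loses only its fixed cost.

Q = 0 (shut down); profit = -$54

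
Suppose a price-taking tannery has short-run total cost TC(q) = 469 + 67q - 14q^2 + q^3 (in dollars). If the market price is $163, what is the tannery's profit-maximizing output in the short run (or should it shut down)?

Produce at q = 12

Variable cost is VC = 67q - 14q^2 + q^3, so AVC = VC/q = 67 - 14q + q^2 and MC = dTC/dq = 67 - 28q + 3q^2.
AVC is minimized where dAVC/dq = -14 + 2q = 0, at q = 7; min AVC = 67 - 14·7 + 7^2 = $18.
P = $163 exceeds min AVC = $18, so the firm stays open.
P = MC gives -96 - 28q + 3q^2 = 0, with roots -8/3 and 12. Take the larger (rising MC): q* = 12.
Check: AVC at q = 12 is $43 ≤ P, so revenue covers variable cost.
Profit = P·q − TC = 163·12 − 985 = $971.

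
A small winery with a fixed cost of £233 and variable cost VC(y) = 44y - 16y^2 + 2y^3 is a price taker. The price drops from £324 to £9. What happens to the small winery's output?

AVC = 44 - 16y + 2y^2, minimized at y = 4 where min AVC = £12. MC = 44 - 32y + 6y^2.
With P = £324 above the shutdown price, P = MC gives y = 10.
At P = £9 < min AVC = £12, price no longer covers variable cost at any output, so the firm shuts down: y = 0.

Output falls from 10 to 0 (the firm shuts down)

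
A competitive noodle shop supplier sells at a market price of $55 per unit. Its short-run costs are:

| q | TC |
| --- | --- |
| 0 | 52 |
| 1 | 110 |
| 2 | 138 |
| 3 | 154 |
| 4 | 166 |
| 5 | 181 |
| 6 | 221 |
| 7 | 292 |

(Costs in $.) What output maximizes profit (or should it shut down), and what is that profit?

q = 6; profit = $109

Tabulate TR − TC: q=0: -52; q=1: -55; q=2: -28; q=3: 11; q=4: 54; q=5: 94; q=6: 109; q=7: 93.
Profit is maximized at q = 6. AVC there is 169/6 = $28.17 ≤ P, so producing beats shutting down (which would give -$52).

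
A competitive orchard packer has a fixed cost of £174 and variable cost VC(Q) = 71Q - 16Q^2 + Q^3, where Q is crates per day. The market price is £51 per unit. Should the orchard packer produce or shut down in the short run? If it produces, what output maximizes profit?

Produce at Q = 10

Variable cost is VC = 71Q - 16Q^2 + Q^3, so AVC = VC/Q = 71 - 16Q + Q^2 and MC = dTC/dQ = 71 - 32Q + 3Q^2.
AVC hits its minimum where MC = AVC, at Q = 8, giving min AVC = 71 - 16·8 + 8^2 = £7.
Since P = £51 ≥ min AVC = £7, price covers variable cost and the firm should produce.
Set P = MC: 51 = 71 - 32Q + 3Q^2 → 20 - 32Q + 3Q^2 = 0. The roots are Q = 2/3 and Q = 10; the profit-maximizing output is on the rising part of MC, so Q* = 10.
Check: AVC at Q = 10 is £11 ≤ P, so revenue covers variable cost.
Profit = P·Q − TC = 51·10 − 284 = £226.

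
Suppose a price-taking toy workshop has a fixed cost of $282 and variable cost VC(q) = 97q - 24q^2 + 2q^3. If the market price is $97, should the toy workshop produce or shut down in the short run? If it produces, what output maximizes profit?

From TC, MC = TC'(q) = 97 - 48q + 6q^2 and AVC = VC/q = 97 - 24q + 2q^2.
AVC is minimized where dAVC/dq = -24 + 4q = 0, at q = 6; min AVC = 97 - 24·6 + 2·6^2 = $25.
P = $97 exceeds min AVC = $25, so the firm stays open.
Set P = MC: 97 = 97 - 48q + 6q^2 → -48q + 6q^2 = 0. The roots are q = 0 and q = 8; the profit-maximizing output is on the rising part of MC, so q* = 8.
Check: AVC at q = 8 is $33 ≤ P, so revenue covers variable cost.
Profit = P·q − TC = 97·8 − 546 = $230.

Produce at q = 8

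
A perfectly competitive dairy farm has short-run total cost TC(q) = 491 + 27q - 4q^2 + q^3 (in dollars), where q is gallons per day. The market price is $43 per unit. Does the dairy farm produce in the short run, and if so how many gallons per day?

Produce at q = 4

Variable cost is VC = 27q - 4q^2 + q^3, so AVC = VC/q = 27 - 4q + q^2 and MC = dTC/dq = 27 - 8q + 3q^2.
The AVC parabola has its vertex at q = 4/2 = 2, where AVC = 27 - 4·2 + 2^2 = $23.
Since P = $43 ≥ min AVC = $23, price covers variable cost and the firm should produce.
Solving P = MC: -16 - 8q + 3q^2 = 0 ⇒ q = -4/3 or 4. On the upward-sloping branch, q* = 4.
Check: AVC at q = 4 is $27 ≤ P, so revenue covers variable cost.
Profit = P·q − TC = 43·4 − 599 = -$427, a loss, but smaller than the $491 fixed cost the firm would lose by shutting down.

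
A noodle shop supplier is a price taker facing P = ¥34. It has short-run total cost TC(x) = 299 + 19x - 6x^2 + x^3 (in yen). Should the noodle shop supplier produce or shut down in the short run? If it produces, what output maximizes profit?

Produce at x = 5

From TC, MC = TC'(x) = 19 - 12x + 3x^2 and AVC = VC/x = 19 - 6x + x^2.
AVC is minimized where dAVC/dx = -6 + 2x = 0, at x = 3; min AVC = 19 - 6·3 + 3^2 = ¥10.
Because ¥34 ≥ ¥10, revenue can cover variable cost; the firm operates.
P = MC gives -15 - 12x + 3x^2 = 0, with roots -1 and 5. Take the larger (rising MC): x* = 5.
Check: AVC at x = 5 is ¥14 ≤ P, so revenue covers variable cost.
Profit = P·x − TC = 34·5 − 369 = -¥199, a loss, but smaller than the ¥299 fixed cost the firm would lose by shutting down.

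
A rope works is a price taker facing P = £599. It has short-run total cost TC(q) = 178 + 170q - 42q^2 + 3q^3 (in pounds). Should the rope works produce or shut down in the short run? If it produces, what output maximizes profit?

Variable cost is VC = 170q - 42q^2 + 3q^3, so AVC = VC/q = 170 - 42q + 3q^2 and MC = dTC/dq = 170 - 84q + 9q^2.
The AVC parabola has its vertex at q = 42/6 = 7, where AVC = 170 - 42·7 + 3·7^2 = £23.
P = £599 exceeds min AVC = £23, so the firm stays open.
Set P = MC: 599 = 170 - 84q + 9q^2 → -429 - 84q + 9q^2 = 0. The roots are q = -11/3 and q = 13; the profit-maximizing output is on the rising part of MC, so q* = 13.
Check: AVC at q = 13 is £131 ≤ P, so revenue covers variable cost.
Profit = P·q − TC = 599·13 − 1881 = £5906.

Produce at q = 13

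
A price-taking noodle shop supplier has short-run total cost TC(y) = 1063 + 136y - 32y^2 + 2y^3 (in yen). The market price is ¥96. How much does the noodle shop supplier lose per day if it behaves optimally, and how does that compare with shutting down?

Profit = -¥263 at y = 10

AVC = 136 - 32y + 2y^2; min AVC = ¥8 at y = 8. Since P = ¥96 ≥ min AVC, the firm produces.
MC = 136 - 64y + 6y^2. Setting P = MC and taking the root on the rising branch gives y* = 10.
TR = 96·10 = 960. TC = 1063 + 160 = 1223. Profit = 960 − 1223 = -¥263.
Shutting down would mean losing the fixed cost of ¥1063, so operating at a loss of ¥263 is better by ¥800.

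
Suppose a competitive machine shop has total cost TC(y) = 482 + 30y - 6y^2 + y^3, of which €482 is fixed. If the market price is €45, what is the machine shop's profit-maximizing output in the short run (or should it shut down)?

Strip out fixed cost: VC = 30y - 6y^2 + y^3. Then AVC = 30 - 6y + y^2 and MC = 30 - 12y + 3y^2.
AVC hits its minimum where MC = AVC, at y = 3, giving min AVC = 30 - 6·3 + 3^2 = €21.
Because €45 ≥ €21, revenue can cover variable cost; the firm operates.
P = MC gives -15 - 12y + 3y^2 = 0, with roots -1 and 5. Take the larger (rising MC): y* = 5.
Check: AVC at y = 5 is €25 ≤ P, so revenue covers variable cost.
Profit = P·y − TC = 45·5 − 607 = -€382, a loss, but smaller than the €482 fixed cost the firm would lose by shutting down.

Produce at y = 5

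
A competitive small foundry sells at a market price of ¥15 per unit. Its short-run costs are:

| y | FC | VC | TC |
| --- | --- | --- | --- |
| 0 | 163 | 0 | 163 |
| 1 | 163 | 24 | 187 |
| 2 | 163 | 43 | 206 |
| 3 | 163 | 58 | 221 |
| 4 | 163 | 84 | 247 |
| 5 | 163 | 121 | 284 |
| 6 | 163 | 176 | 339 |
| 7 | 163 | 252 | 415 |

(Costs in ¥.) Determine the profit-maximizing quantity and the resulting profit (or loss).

y = 0 (shut down); profit = -¥163

Tabulate TR − TC: y=0: -163; y=1: -172; y=2: -176; y=3: -176; y=4: -187; y=5: -209; y=6: -249; y=7: -310.
Profit is highest at y = 0. Equivalently, the lowest AVC in the table is 58/3 ≈ ¥19.33 at y = 3, and P = ¥15 falls below it — price never covers variable cost, so the firm shuts down and loses only its fixed cost.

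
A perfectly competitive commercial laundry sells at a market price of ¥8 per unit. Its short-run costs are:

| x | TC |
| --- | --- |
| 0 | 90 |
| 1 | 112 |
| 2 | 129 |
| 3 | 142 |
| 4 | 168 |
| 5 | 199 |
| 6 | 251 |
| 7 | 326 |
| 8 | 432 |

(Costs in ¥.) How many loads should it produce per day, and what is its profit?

x = 0 (shut down); profit = -¥90

Profit at each row (π = 8x − TC): x=0: -90; x=1: -104; x=2: -113; x=3: -118; x=4: -136; x=5: -159; x=6: -203; x=7: -270; x=8: -368.
Profit is highest at x = 0. Equivalently, the lowest AVC in the table is 52/3 ≈ ¥17.33 at x = 3, and P = ¥8 falls below it — price never covers variable cost, so the firm shuts down and loses only its fixed cost.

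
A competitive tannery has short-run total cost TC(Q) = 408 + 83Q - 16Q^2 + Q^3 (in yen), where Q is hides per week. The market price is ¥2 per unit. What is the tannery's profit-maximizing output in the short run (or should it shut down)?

Shut down

Strip out fixed cost: VC = 83Q - 16Q^2 + Q^3. Then AVC = 83 - 16Q + Q^2 and MC = 83 - 32Q + 3Q^2.
AVC hits its minimum where MC = AVC, at Q = 8, giving min AVC = 83 - 16·8 + 8^2 = ¥19.
P = ¥2 lies below min AVC = ¥19; no output level covers variable cost.
Shutting down limits the loss to fixed cost, ¥408.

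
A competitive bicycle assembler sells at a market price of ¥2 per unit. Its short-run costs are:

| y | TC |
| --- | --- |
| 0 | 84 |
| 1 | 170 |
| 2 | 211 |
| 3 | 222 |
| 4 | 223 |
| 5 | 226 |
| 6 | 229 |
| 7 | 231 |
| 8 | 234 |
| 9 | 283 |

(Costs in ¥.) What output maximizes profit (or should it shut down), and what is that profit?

y = 0 (shut down); profit = -¥84

Profit at each row (π = 2y − TC): y=0: -84; y=1: -168; y=2: -207; y=3: -216; y=4: -215; y=5: -216; y=6: -217; y=7: -217; y=8: -218; y=9: -265.
Profit is highest at y = 0. Equivalently, the lowest AVC in the table is 150/8 ≈ ¥18.75 at y = 8, and P = ¥2 falls below it — price never covers variable cost, so the firm shuts down and loses only its fixed cost.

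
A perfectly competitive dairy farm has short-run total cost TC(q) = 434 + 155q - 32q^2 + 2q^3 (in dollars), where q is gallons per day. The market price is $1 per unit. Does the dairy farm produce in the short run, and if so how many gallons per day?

Shut down

Variable cost is VC = 155q - 32q^2 + 2q^3, so AVC = VC/q = 155 - 32q + 2q^2 and MC = dTC/dq = 155 - 64q + 6q^2.
The AVC parabola has its vertex at q = 32/4 = 8, where AVC = 155 - 32·8 + 2·8^2 = $27.
P = $1 lies below min AVC = $27; no output level covers variable cost.
The firm minimizes its loss by shutting down and losing only its fixed cost of $434.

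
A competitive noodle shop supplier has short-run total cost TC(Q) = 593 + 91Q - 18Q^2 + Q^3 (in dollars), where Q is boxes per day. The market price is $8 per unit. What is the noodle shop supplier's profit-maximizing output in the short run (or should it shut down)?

From TC, MC = TC'(Q) = 91 - 36Q + 3Q^2 and AVC = VC/Q = 91 - 18Q + Q^2.
AVC hits its minimum where MC = AVC, at Q = 9, giving min AVC = 91 - 18·9 + 9^2 = $10.
P = $8 lies below min AVC = $10; no output level covers variable cost.
The firm minimizes its loss by shutting down and losing only its fixed cost of $593.

Shut down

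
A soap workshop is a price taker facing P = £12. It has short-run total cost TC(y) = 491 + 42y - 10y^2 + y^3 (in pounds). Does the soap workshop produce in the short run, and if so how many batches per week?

Strip out fixed cost: VC = 42y - 10y^2 + y^3. Then AVC = 42 - 10y + y^2 and MC = 42 - 20y + 3y^2.
AVC hits its minimum where MC = AVC, at y = 5, giving min AVC = 42 - 10·5 + 5^2 = £17.
With P < min AVC (£12 < £17), every unit sold adds to the loss.
The firm minimizes its loss by shutting down and losing only its fixed cost of £491.

Shut down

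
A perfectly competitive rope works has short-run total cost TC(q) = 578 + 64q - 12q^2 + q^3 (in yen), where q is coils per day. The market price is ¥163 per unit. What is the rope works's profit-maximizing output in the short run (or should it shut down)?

Produce at q = 11

From TC, MC = TC'(q) = 64 - 24q + 3q^2 and AVC = VC/q = 64 - 12q + q^2.
The AVC parabola has its vertex at q = 12/2 = 6, where AVC = 64 - 12·6 + 6^2 = ¥28.
Since P = ¥163 ≥ min AVC = ¥28, price covers variable cost and the firm should produce.
P = MC gives -99 - 24q + 3q^2 = 0, with roots -3 and 11. Take the larger (rising MC): q* = 11.
Check: AVC at q = 11 is ¥53 ≤ P, so revenue covers variable cost.
Profit = P·q − TC = 163·11 − 1161 = ¥632.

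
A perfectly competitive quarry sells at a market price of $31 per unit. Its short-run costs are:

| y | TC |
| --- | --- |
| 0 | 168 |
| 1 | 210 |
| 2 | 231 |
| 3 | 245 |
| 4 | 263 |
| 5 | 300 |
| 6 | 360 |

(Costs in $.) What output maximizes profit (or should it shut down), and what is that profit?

y = 4; profit = -$139

Tabulate TR − TC: y=0: -168; y=1: -179; y=2: -169; y=3: -152; y=4: -139; y=5: -145; y=6: -174.
Profit is maximized at y = 4. AVC there is 95/4 = $23.75 ≤ P, so producing beats shutting down (which would give -$168).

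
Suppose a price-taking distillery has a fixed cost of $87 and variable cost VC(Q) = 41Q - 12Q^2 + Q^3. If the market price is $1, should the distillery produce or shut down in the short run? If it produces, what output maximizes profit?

Shut down

Variable cost is VC = 41Q - 12Q^2 + Q^3, so AVC = VC/Q = 41 - 12Q + Q^2 and MC = dTC/dQ = 41 - 24Q + 3Q^2.
AVC is minimized where dAVC/dQ = -12 + 2Q = 0, at Q = 6; min AVC = 41 - 12·6 + 6^2 = $5.
P = $1 lies below min AVC = $5; no output level covers variable cost.
Best response: produce nothing and absorb the $87 fixed cost.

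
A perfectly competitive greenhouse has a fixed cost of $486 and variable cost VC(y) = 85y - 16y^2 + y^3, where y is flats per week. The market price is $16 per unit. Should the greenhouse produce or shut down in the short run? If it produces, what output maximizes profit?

Shut down

Variable cost is VC = 85y - 16y^2 + y^3, so AVC = VC/y = 85 - 16y + y^2 and MC = dTC/dy = 85 - 32y + 3y^2.
AVC hits its minimum where MC = AVC, at y = 8, giving min AVC = 85 - 16·8 + 8^2 = $21.
With P < min AVC ($16 < $21), every unit sold adds to the loss.
The firm minimizes its loss by shutting down and losing only its fixed cost of $486.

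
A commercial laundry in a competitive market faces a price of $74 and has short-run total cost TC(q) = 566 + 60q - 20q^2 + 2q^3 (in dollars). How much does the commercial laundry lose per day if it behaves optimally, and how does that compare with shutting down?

Profit = -$174 at q = 7

AVC = 60 - 20q + 2q^2; min AVC = $10 at q = 5. Since P = $74 ≥ min AVC, the firm produces.
MC = 60 - 40q + 6q^2. Setting P = MC and taking the root on the rising branch gives q* = 7.
TR = 74·7 = 518. TC = 566 + 126 = 692. Profit = 518 − 692 = -$174.
By producing, the firm covers all variable cost plus $392 of fixed cost; shutting down would lose the full $566.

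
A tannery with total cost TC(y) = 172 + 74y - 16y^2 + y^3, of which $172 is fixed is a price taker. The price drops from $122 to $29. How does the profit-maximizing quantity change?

Output falls from 12 to 9

AVC = 74 - 16y + y^2, minimized at y = 8 where min AVC = $10. MC = 74 - 32y + 3y^2.
At P = $122 ≥ min AVC, set P = MC on the rising branch: y = 12.
At P = $29 ≥ min AVC, set P = MC: y = 9. The firm stays open but cuts output.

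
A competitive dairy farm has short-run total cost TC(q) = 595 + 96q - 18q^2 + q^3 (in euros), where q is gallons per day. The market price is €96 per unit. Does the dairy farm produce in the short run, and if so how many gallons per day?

Variable cost is VC = 96q - 18q^2 + q^3, so AVC = VC/q = 96 - 18q + q^2 and MC = dTC/dq = 96 - 36q + 3q^2.
AVC hits its minimum where MC = AVC, at q = 9, giving min AVC = 96 - 18·9 + 9^2 = €15.
P = €96 exceeds min AVC = €15, so the firm stays open.
Set P = MC: 96 = 96 - 36q + 3q^2 → -36q + 3q^2 = 0. The roots are q = 0 and q = 12; the profit-maximizing output is on the rising part of MC, so q* = 12.
Check: AVC at q = 12 is €24 ≤ P, so revenue covers variable cost.
Profit = P·q − TC = 96·12 − 883 = €269.

Produce at q = 12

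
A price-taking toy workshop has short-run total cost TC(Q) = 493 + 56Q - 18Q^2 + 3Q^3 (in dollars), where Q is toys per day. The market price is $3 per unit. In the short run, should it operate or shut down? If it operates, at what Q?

From TC, MC = TC'(Q) = 56 - 36Q + 9Q^2 and AVC = VC/Q = 56 - 18Q + 3Q^2.
AVC is minimized where dAVC/dQ = -18 + 6Q = 0, at Q = 3; min AVC = 56 - 18·3 + 3·3^2 = $29.
Since P = $3 < min AVC = $29, price fails to cover variable cost at any output.
The firm minimizes its loss by shutting down and losing only its fixed cost of $493.

Shut down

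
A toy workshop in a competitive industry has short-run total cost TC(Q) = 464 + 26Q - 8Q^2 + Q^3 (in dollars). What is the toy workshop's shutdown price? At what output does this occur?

$10 per unit, at Q = 4

The firm shuts down when price falls below the minimum of average variable cost. AVC = VC/Q = 26 - 8Q + Q^2.
dAVC/dQ = -8 + 2Q = 0 gives Q = 4. min AVC = 26 - 8·4 + 4^2 = 10.
For P < $10 the firm produces nothing.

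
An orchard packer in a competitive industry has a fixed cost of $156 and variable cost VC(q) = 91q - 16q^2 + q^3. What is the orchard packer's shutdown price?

Short-run supply begins at min AVC. From VC = 91q - 16q^2 + q^3, AVC = 91 - 16q + q^2.
At the minimum of AVC, MC = AVC. MC = 91 - 32q + 3q^2; setting MC = AVC gives 2q^2 - 16q = 0, so q = 8. min AVC = 27.
The firm shuts down for any P below $27.

$27 per unit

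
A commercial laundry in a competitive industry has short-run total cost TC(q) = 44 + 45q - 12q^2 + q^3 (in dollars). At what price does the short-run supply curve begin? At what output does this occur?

Short-run supply begins at min AVC. From VC = 45q - 12q^2 + q^3, AVC = 45 - 12q + q^2.
dAVC/dq = -12 + 2q = 0 gives q = 6. min AVC = 45 - 12·6 + 6^2 = 9.
For P < $9 the firm produces nothing.

$9 per unit, at q = 6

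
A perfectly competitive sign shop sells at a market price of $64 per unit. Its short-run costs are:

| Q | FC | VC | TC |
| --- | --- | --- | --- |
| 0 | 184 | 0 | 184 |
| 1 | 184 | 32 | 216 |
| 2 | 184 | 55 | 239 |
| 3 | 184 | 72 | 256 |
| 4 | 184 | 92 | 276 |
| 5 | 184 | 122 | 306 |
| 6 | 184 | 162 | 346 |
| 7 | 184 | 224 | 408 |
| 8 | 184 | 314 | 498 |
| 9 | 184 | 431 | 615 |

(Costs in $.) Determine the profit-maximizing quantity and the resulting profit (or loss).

Q = 7; profit = $40

Compute π = P·Q − TC at each output: Q=0: -184; Q=1: -152; Q=2: -111; Q=3: -64; Q=4: -20; Q=5: 14; Q=6: 38; Q=7: 40; Q=8: 14; Q=9: -39.
Profit is maximized at Q = 7. AVC there is 224/7 = $32 ≤ P, so producing beats shutting down (which would give -$184).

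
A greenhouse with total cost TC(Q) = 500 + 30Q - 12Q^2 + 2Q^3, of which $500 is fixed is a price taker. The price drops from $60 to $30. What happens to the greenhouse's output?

Output falls from 5 to 4

AVC = 30 - 12Q + 2Q^2, minimized at Q = 3 where min AVC = $12. MC = 30 - 24Q + 6Q^2.
With P = $60 above the shutdown price, P = MC gives Q = 5.
At P = $30 ≥ min AVC, set P = MC: Q = 4. The firm stays open but cuts output.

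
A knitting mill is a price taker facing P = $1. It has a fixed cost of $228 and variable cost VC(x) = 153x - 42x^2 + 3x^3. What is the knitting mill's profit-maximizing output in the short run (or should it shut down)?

Variable cost is VC = 153x - 42x^2 + 3x^3, so AVC = VC/x = 153 - 42x + 3x^2 and MC = dTC/dx = 153 - 84x + 9x^2.
The AVC parabola has its vertex at x = 42/6 = 7, where AVC = 153 - 42·7 + 3·7^2 = $6.
P = $1 lies below min AVC = $6; no output level covers variable cost.
The firm minimizes its loss by shutting down and losing only its fixed cost of $228.

Shut down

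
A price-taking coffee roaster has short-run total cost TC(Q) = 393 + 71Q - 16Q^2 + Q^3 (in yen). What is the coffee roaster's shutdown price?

The shutdown price is the minimum of AVC. VC = 71Q - 16Q^2 + Q^3, so AVC = 71 - 16Q + Q^2.
dAVC/dQ = -16 + 2Q = 0 gives Q = 8. min AVC = 71 - 16·8 + 8^2 = 7.
So the shutdown price is ¥7.

¥7 per unit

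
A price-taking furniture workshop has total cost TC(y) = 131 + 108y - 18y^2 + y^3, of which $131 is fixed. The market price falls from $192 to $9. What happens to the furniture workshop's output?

MC = 108 - 36y + 3y^2; the shutdown threshold is min AVC = $27 (at y = 9).
With P = $192 above the shutdown price, P = MC gives y = 14.
At P = $9 < min AVC = $27, price no longer covers variable cost at any output, so the firm shuts down: y = 0.

Output falls from 14 to 0 (the firm shuts down)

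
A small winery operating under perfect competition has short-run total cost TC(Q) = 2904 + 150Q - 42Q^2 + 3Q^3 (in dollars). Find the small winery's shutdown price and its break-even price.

Shutdown price = $3; break-even price = $315

AVC = 150 - 42Q + 3Q^2; minimized at Q = 7, giving min AVC = $3. That is the shutdown price.
ATC = 2904/Q + 150 - 42Q + 3Q^2. Setting dATC/dQ = −2904/Q^2 − 42 + 6Q = 0 gives Q = 11 (since 6·11^3 − 42·11^2 = 2904).
min ATC = 2904/11 + 150 − 42·11 + 3·11^2 = $315. That is the break-even price.
Between these two prices the firm operates at a loss; above $315 it earns a profit.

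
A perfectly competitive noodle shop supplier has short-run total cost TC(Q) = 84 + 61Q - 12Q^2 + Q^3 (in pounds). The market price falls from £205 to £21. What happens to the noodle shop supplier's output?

MC = 61 - 24Q + 3Q^2; the shutdown threshold is min AVC = £25 (at Q = 6).
At P = £205 ≥ min AVC, set P = MC on the rising branch: Q = 12.
At P = £21 < min AVC = £25, price no longer covers variable cost at any output, so the firm shuts down: Q = 0.

Output falls from 12 to 0 (the firm shuts down)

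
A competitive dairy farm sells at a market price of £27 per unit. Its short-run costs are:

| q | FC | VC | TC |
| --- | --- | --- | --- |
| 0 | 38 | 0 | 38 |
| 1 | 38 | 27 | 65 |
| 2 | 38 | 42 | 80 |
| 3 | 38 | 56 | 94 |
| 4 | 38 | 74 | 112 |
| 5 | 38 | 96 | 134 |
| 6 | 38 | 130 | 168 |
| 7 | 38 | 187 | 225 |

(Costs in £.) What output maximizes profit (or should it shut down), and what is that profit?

q = 5; profit = £1

Profit at each row (π = 27q − TC): q=0: -38; q=1: -38; q=2: -26; q=3: -13; q=4: -4; q=5: 1; q=6: -6; q=7: -36.
Profit is maximized at q = 5. AVC there is 96/5 = £19.20 ≤ P, so producing beats shutting down (which would give -£38).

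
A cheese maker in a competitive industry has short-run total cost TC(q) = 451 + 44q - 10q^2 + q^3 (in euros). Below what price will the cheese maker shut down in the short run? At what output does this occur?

Short-run supply begins at min AVC. From VC = 44q - 10q^2 + q^3, AVC = 44 - 10q + q^2.
dAVC/dq = -10 + 2q = 0 gives q = 5. min AVC = 44 - 10·5 + 5^2 = 19.
So the shutdown price is €19.

€19 per unit, at q = 5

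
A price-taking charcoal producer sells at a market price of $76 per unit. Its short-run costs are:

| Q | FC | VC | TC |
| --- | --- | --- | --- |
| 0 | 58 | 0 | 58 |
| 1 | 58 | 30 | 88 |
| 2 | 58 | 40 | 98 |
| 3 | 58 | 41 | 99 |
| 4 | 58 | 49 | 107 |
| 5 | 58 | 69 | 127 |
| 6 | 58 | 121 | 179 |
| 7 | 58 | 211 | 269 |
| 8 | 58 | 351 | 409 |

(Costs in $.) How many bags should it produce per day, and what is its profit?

Profit at each row (π = 76Q − TC): Q=0: -58; Q=1: -12; Q=2: 54; Q=3: 129; Q=4: 197; Q=5: 253; Q=6: 277; Q=7: 263; Q=8: 199.
Profit is maximized at Q = 6. AVC there is 121/6 = $20.17 ≤ P, so producing beats shutting down (which would give -$58).

Q = 6; profit = $277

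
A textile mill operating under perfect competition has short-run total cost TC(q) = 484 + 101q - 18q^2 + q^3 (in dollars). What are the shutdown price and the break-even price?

Shutdown price = min AVC. AVC = 101 - 18q + q^2, with vertex at q = 9 and minimum $20.
ATC = 484/q + 101 - 18q + q^2. Setting dATC/dq = −484/q^2 − 18 + 2q = 0 gives q = 11 (since 2·11^3 − 18·11^2 = 484).
min ATC = 484/11 + 101 − 18·11 + 11^2 = $68. That is the break-even price.
Between these two prices the firm operates at a loss; above $68 it earns a profit.

Shutdown price = $20; break-even price = $68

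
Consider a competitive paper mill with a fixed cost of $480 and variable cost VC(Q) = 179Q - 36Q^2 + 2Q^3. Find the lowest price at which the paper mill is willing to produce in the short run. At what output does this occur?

$17 per unit, at Q = 9

The firm shuts down when price falls below the minimum of average variable cost. AVC = VC/Q = 179 - 36Q + 2Q^2.
At the minimum of AVC, MC = AVC. MC = 179 - 72Q + 6Q^2; setting MC = AVC gives 4Q^2 - 36Q = 0, so Q = 9. min AVC = 17.
The firm shuts down for any P below $17.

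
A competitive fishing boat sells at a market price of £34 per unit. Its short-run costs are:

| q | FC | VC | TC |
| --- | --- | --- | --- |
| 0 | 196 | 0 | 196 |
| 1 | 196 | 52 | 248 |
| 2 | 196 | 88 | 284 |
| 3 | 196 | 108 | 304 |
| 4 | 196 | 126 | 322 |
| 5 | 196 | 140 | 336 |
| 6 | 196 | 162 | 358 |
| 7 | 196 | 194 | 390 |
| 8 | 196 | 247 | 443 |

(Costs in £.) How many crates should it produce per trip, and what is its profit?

Compute π = P·q − TC at each output: q=0: -196; q=1: -214; q=2: -216; q=3: -202; q=4: -186; q=5: -166; q=6: -154; q=7: -152; q=8: -171.
Profit is maximized at q = 7. AVC there is 194/7 = £27.71 ≤ P, so producing beats shutting down (which would give -£196).

q = 7; profit = -£152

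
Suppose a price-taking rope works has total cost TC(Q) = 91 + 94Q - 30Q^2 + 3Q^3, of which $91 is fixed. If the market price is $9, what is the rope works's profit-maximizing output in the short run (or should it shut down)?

Shut down

Strip out fixed cost: VC = 94Q - 30Q^2 + 3Q^3. Then AVC = 94 - 30Q + 3Q^2 and MC = 94 - 60Q + 9Q^2.
The AVC parabola has its vertex at Q = 30/6 = 5, where AVC = 94 - 30·5 + 3·5^2 = $19.
Since P = $9 < min AVC = $19, price fails to cover variable cost at any output.
Shutting down limits the loss to fixed cost, $91.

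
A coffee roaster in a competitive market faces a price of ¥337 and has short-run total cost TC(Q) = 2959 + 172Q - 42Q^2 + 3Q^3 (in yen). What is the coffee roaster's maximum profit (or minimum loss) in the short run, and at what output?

Profit = -¥55 at Q = 11

AVC = 172 - 42Q + 3Q^2; min AVC = ¥25 at Q = 7. Since P = ¥337 ≥ min AVC, the firm produces.
With MC = 172 - 84Q + 9Q^2, P = MC on the upward-sloping part at Q* = 11.
TR = 337·11 = 3707. TC = 2959 + 803 = 3762. Profit = 3707 − 3762 = -¥55.
That loss of ¥55 beats the ¥2959 the firm would lose by shutting down; producing recovers ¥2904 of fixed cost.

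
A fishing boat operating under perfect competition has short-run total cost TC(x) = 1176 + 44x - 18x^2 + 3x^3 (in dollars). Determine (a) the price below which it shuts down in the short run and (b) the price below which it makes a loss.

Shutdown price = min AVC. AVC = 44 - 18x + 3x^2, with vertex at x = 3 and minimum $17.
ATC = 1176/x + 44 - 18x + 3x^2. Setting dATC/dx = −1176/x^2 − 18 + 6x = 0 gives x = 7 (since 6·7^3 − 18·7^2 = 1176).
min ATC = 1176/7 + 44 − 18·7 + 3·7^2 = $233. That is the break-even price.
Between these two prices the firm operates at a loss; above $233 it earns a profit.

Shutdown price = $17; break-even price = $233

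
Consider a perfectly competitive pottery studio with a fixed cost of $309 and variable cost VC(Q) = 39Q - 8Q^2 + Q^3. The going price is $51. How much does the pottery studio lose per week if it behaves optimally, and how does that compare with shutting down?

AVC = 39 - 8Q + Q^2 has its minimum $23 at Q = 4; price $51 clears that bar, so the firm operates.
MC = 39 - 16Q + 3Q^2. Setting P = MC and taking the root on the rising branch gives Q* = 6.
TR = 51·6 = 306. TC = 309 + 162 = 471. Profit = 306 − 471 = -$165.
That loss of $165 beats the $309 the firm would lose by shutting down; producing recovers $144 of fixed cost.

Profit = -$165 at Q = 6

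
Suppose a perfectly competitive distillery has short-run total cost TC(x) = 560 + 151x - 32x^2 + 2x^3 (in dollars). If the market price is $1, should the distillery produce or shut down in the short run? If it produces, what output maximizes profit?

From TC, MC = TC'(x) = 151 - 64x + 6x^2 and AVC = VC/x = 151 - 32x + 2x^2.
AVC is minimized where dAVC/dx = -32 + 4x = 0, at x = 8; min AVC = 151 - 32·8 + 2·8^2 = $23.
Since P = $1 < min AVC = $23, price fails to cover variable cost at any output.
The firm minimizes its loss by shutting down and losing only its fixed cost of $560.

Shut down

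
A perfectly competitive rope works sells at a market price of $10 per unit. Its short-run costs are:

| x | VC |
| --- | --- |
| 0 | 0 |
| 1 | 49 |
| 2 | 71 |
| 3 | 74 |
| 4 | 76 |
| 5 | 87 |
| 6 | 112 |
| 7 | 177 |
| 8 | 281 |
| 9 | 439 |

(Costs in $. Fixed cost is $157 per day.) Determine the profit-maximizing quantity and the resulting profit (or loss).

Profit at each row (π = 10x − TC): x=0: -157; x=1: -196; x=2: -208; x=3: -201; x=4: -193; x=5: -194; x=6: -209; x=7: -264; x=8: -358; x=9: -506.
Profit is highest at x = 0. Equivalently, the lowest AVC in the table is 87/5 ≈ $17.40 at x = 5, and P = $10 falls below it — price never covers variable cost, so the firm shuts down and loses only its fixed cost.

x = 0 (shut down); profit = -$157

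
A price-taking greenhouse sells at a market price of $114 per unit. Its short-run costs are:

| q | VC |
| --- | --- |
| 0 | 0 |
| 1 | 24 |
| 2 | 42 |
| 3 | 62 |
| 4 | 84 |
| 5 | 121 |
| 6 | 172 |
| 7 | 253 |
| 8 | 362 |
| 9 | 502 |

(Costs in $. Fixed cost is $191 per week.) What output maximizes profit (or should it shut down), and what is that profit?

Tabulate TR − TC: q=0: -191; q=1: -101; q=2: -5; q=3: 89; q=4: 181; q=5: 258; q=6: 321; q=7: 354; q=8: 359; q=9: 333.
Profit is maximized at q = 8. AVC there is 362/8 = $45.25 ≤ P, so producing beats shutting down (which would give -$191).

q = 8; profit = $359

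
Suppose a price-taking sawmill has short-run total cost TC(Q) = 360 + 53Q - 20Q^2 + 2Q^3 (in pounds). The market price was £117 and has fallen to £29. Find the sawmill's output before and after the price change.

AVC = 53 - 20Q + 2Q^2, minimized at Q = 5 where min AVC = £3. MC = 53 - 40Q + 6Q^2.
At P = £117 ≥ min AVC, set P = MC on the rising branch: Q = 8.
At P = £29 ≥ min AVC, set P = MC: Q = 6. The firm stays open but cuts output.

Output falls from 8 to 6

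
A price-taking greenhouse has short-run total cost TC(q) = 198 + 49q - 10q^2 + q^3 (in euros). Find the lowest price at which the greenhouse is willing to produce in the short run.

€24 per unit

The shutdown price is the minimum of AVC. VC = 49q - 10q^2 + q^3, so AVC = 49 - 10q + q^2.
At the minimum of AVC, MC = AVC. MC = 49 - 20q + 3q^2; setting MC = AVC gives 2q^2 - 10q = 0, so q = 5. min AVC = 24.
So the shutdown price is €24.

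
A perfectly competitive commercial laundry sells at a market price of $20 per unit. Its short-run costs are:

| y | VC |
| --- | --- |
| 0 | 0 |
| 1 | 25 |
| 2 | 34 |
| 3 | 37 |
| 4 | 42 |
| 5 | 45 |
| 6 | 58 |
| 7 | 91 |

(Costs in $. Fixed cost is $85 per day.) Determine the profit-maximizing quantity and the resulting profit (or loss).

y = 6; profit = -$23

Tabulate TR − TC: y=0: -85; y=1: -90; y=2: -79; y=3: -62; y=4: -47; y=5: -30; y=6: -23; y=7: -36.
Profit is maximized at y = 6. AVC there is 58/6 = $9.67 ≤ P, so producing beats shutting down (which would give -$85).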